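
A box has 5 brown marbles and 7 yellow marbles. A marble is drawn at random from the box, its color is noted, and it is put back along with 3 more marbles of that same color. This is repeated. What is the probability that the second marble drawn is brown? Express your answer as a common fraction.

5/12

Condition on the first draw. If first is brown (prob 5/12), second-brown has prob (8)/(15); if not (prob 7/12), it has prob 5/(15).
P = (5/12)·(8/15) + (7/12)·(5/15) = 5/12 ≈ 0.4167.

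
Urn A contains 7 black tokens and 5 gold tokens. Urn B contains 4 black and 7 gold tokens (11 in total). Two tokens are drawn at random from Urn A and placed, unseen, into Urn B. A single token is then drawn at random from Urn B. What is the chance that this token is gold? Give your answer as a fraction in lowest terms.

47/78

Condition on how many of the transferred tokens are gold (from Urn A: 5 gold of 12; then Urn B has 13 total).
  0 gold: C(5,0)C(7,2)/C(12,2) = 7/22; then P = 7/13
  1 gold: C(5,1)C(7,1)/C(12,2) = 35/66; then P = 8/13
  2 gold: C(5,2)C(7,0)/C(12,2) = 5/33; then P = 9/13
P(gold from Urn B) = 47/78 ≈ 0.6026.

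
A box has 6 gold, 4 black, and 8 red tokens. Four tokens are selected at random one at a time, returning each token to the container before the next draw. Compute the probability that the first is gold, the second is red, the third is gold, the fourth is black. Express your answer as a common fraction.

Multiply the conditional probability of each draw in order, with replacement (the composition resets each draw).
P = (6/18) · (8/18) · (6/18) · (4/18) = 8/729 ≈ 0.0110.

8/729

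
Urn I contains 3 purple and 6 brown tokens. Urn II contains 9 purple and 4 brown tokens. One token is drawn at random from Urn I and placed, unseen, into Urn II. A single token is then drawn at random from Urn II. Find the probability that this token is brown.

1/3

Condition on how many of the transferred tokens are brown (from Urn I: 6 brown of 9; then Urn II has 14 total).
  0 brown: C(6,0)C(3,1)/C(9,1) = 1/3; then P = 4/14
  1 brown: C(6,1)C(3,0)/C(9,1) = 2/3; then P = 5/14
P(brown from Urn II) = 1/3 ≈ 0.3333.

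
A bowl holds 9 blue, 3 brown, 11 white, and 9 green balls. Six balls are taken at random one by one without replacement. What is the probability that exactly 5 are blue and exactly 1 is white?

Unordered draws without replacement: count favorable combinations over C(32,6).
Favorable = C(9,5) · C(3,0) · C(11,1) · C(9,0) = 1386; total = C(32,6) = 906192.
P = 1386/906192 = 11/7192 ≈ 0.0015.

11/7192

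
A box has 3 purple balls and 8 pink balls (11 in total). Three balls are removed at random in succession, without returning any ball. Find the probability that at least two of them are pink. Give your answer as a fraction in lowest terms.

Sum the hypergeometric tail for j = 2,…,3 pink balls.
Favorable = C(8,2)·C(3,1) + C(8,3)·C(3,0) = 140; total = C(11,3) = 165.
P = 140/165 = 28/33 ≈ 0.8485.

28/33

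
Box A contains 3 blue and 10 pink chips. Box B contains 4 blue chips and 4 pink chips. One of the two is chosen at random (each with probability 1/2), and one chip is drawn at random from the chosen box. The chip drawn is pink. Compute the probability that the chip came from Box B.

13/33

P(pink | Box A) = 10/13; P(pink | Box B) = 1/2.
P(pink) = 1/2·10/13 + 1/2·1/2 = 33/52.
By Bayes' rule, P(Box B | pink) = 1/4 / 33/52 = 13/33 ≈ 0.3939.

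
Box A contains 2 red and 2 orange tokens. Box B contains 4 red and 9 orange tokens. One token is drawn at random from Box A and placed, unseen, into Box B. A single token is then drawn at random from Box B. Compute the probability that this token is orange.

19/28

Condition on how many of the transferred tokens are orange (from Box A: 2 orange of 4; then Box B has 14 total).
  0 orange: C(2,0)C(2,1)/C(4,1) = 1/2; then P = 9/14
  1 orange: C(2,1)C(2,0)/C(4,1) = 1/2; then P = 10/14
P(orange from Box B) = 19/28 ≈ 0.6786.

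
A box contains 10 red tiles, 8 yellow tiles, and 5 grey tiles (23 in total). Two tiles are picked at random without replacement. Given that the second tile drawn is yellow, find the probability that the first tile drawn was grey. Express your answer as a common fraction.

P(first=grey and the second tile drawn is yellow) = (5/23)·(8/22) = 20/253.
P(the second tile drawn is yellow) = Σ over first color = 40/253 + 28/253 + 20/253 = 8/23.
By Bayes, P(first=grey | the second tile drawn is yellow) = 20/253 / 8/23 = 5/22 ≈ 0.2273.

5/22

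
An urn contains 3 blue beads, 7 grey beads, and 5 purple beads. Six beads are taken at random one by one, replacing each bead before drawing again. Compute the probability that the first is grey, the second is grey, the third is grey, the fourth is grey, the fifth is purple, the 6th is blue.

Multiply the conditional probability of each draw in order, with replacement (the composition resets each draw).
P = (7/15) · (7/15) · (7/15) · (7/15) · (5/15) · (3/15) = 2401/759375 ≈ 0.0032.

2401/759375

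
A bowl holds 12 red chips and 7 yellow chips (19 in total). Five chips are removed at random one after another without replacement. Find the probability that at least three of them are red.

2959/3876

Sum the hypergeometric tail for j = 3,…,5 red chips.
Favorable = C(12,3)·C(7,2) + C(12,4)·C(7,1) + C(12,5)·C(7,0) = 8877; total = C(19,5) = 11628.
P = 8877/11628 = 2959/3876 ≈ 0.7634.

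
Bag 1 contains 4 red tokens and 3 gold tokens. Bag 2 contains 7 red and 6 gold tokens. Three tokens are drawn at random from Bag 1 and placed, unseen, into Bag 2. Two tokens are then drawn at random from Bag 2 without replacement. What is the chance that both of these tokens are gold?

27/140

Condition on how many of the transferred tokens are gold (from Bag 1: 3 gold of 7; then Bag 2 has 16 total).
  0 gold: C(3,0)C(4,3)/C(7,3) = 4/35; then P = C(6,2)/C(16,2) = 1/8
  1 gold: C(3,1)C(4,2)/C(7,3) = 18/35; then P = C(7,2)/C(16,2) = 7/40
  2 gold: C(3,2)C(4,1)/C(7,3) = 12/35; then P = C(8,2)/C(16,2) = 7/30
  3 gold: C(3,3)C(4,0)/C(7,3) = 1/35; then P = C(9,2)/C(16,2) = 3/10
P(both gold) = 27/140 ≈ 0.1929.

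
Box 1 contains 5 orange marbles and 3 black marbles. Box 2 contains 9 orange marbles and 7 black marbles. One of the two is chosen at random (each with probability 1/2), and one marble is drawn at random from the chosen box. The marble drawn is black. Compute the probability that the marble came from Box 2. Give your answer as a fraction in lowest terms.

P(black | Box 1) = 3/8; P(black | Box 2) = 7/16.
P(black) = 1/2·3/8 + 1/2·7/16 = 13/32.
By Bayes' rule, P(Box 2 | black) = 7/32 / 13/32 = 7/13 ≈ 0.5385.

7/13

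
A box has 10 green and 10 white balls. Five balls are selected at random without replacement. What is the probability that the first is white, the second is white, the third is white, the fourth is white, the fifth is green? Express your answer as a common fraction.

Multiply the conditional probability of each draw in order, without replacement, so each draw removes one from its color and from the total.
P = (10/20) · (9/19) · (8/18) · (7/17) · (10/16) = 35/1292 ≈ 0.0271.

35/1292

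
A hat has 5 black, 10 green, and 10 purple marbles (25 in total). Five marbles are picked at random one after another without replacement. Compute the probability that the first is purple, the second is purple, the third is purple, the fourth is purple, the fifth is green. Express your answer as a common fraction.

2/253

Multiply the conditional probability of each draw in order, without replacement, so each draw removes one from its color and from the total.
P = (10/25) · (9/24) · (8/23) · (7/22) · (10/21) = 2/253 ≈ 0.0079.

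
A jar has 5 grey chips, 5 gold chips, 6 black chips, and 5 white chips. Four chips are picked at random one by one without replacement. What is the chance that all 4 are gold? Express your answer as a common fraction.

Unordered draws without replacement: count favorable combinations over C(21,4).
Favorable = C(5,0) · C(5,4) · C(6,0) · C(5,0) = 5; total = C(21,4) = 5985.
P = 5/5985 = 1/1197 ≈ 0.0008.

1/1197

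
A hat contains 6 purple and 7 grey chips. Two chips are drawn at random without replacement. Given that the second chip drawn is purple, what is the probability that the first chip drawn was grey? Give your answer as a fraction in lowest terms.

7/12

P(first=grey and the second chip drawn is purple) = (7/13)·(6/12) = 7/26.
P(the second chip drawn is purple) = Σ over first color = 5/26 + 7/26 = 6/13.
By Bayes, P(first=grey | the second chip drawn is purple) = 7/26 / 6/13 = 7/12 ≈ 0.5833.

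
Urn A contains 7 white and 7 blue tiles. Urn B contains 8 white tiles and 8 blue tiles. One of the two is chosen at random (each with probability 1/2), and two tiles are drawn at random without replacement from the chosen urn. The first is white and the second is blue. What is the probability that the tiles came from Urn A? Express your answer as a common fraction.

105/209

P(E | Urn A) = 7/26; P(E | Urn B) = 4/15.
P(E) = 1/2·7/26 + 1/2·4/15 = 209/780.
By Bayes' rule, P(Urn A | E) = 7/52 / 209/780 = 105/209 ≈ 0.5024.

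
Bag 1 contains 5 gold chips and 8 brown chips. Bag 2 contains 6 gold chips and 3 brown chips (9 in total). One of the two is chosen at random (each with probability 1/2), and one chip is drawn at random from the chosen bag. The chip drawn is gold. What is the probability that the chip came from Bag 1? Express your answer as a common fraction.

15/41

P(gold | Bag 1) = 5/13; P(gold | Bag 2) = 2/3.
P(gold) = 1/2·5/13 + 1/2·2/3 = 41/78.
By Bayes' rule, P(Bag 1 | gold) = 5/26 / 41/78 = 15/41 ≈ 0.3659.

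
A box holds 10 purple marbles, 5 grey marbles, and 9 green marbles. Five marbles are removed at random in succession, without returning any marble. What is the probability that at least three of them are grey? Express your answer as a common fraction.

Sum the hypergeometric tail for j = 3,…,5 grey marbles.
Favorable = C(5,3)·C(19,2) + C(5,4)·C(19,1) + C(5,5)·C(19,0) = 1806; total = C(24,5) = 42504.
P = 1806/42504 = 43/1012 ≈ 0.0425.

43/1012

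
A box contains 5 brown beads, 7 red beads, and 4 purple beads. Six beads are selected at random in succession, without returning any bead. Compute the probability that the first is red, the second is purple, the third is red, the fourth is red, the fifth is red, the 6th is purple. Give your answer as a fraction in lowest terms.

1/572

Multiply the conditional probability of each draw in order, without replacement, so each draw removes one from its color and from the total.
P = (7/16) · (4/15) · (6/14) · (5/13) · (4/12) · (3/11) = 1/572 ≈ 0.0017.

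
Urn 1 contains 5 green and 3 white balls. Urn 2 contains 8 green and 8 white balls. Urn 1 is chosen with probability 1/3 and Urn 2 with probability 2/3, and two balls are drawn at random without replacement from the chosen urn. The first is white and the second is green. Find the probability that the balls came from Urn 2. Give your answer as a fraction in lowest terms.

P(E | Urn 1) = 15/56; P(E | Urn 2) = 4/15.
P(E) = 1/3·15/56 + 2/3·4/15 = 673/2520.
By Bayes' rule, P(Urn 2 | E) = 8/45 / 673/2520 = 448/673 ≈ 0.6657.

448/673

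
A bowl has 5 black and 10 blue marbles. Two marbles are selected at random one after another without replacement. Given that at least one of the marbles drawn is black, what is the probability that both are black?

P(both black) = C(5,2)/C(15,2) = 2/21; P(at least one black) = 1 − C(10,2)/C(15,2) = 4/7.
Since 'both black' ⊆ 'at least one black', P(both | at least one) = 2/21 / 4/7 = 1/6 ≈ 0.1667.

1/6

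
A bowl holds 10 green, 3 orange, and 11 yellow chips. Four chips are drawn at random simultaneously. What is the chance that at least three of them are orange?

Sum the hypergeometric tail for j = 3,…,3 orange chips.
Favorable = C(3,3)·C(21,1) = 21; total = C(24,4) = 10626.
P = 21/10626 = 1/506 ≈ 0.0020.

1/506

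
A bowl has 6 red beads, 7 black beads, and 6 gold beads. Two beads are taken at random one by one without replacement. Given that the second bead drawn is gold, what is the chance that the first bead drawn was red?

P(first=red and the second bead drawn is gold) = (6/19)·(6/18) = 2/19.
P(the second bead drawn is gold) = Σ over first color = 2/19 + 7/57 + 5/57 = 6/19.
By Bayes, P(first=red | the second bead drawn is gold) = 2/19 / 6/19 = 1/3 ≈ 0.3333.

1/3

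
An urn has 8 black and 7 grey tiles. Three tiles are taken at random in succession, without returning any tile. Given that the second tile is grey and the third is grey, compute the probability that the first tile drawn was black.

8/13

P(first=black and the second tile is grey and the third is grey) = (8/15)·(7/14)·(6/13) = 8/65.
P(E) = Σ over first color = 8/65 + 1/13 = 1/5.
By Bayes, P(first=black | E) = 8/65 / 1/5 = 8/13 ≈ 0.6154.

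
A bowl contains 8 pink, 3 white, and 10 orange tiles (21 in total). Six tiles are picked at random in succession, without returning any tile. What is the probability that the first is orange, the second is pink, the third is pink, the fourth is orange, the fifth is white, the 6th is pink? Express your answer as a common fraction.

3/1292

Multiply the conditional probability of each draw in order, without replacement, so each draw removes one from its color and from the total.
P = (10/21) · (8/20) · (7/19) · (9/18) · (3/17) · (6/16) = 3/1292 ≈ 0.0023.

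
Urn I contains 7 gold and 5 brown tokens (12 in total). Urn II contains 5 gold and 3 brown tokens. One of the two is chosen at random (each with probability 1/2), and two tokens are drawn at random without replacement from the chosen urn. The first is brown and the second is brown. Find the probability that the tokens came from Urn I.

P(E | Urn I) = 5/33; P(E | Urn II) = 3/28.
P(E) = 1/2·5/33 + 1/2·3/28 = 239/1848.
By Bayes' rule, P(Urn I | E) = 5/66 / 239/1848 = 140/239 ≈ 0.5858.

140/239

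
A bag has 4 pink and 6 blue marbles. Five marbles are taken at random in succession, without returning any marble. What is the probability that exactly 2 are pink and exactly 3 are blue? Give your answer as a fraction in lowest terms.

Unordered draws without replacement: count favorable combinations over C(10,5).
Favorable = C(4,2) · C(6,3) = 120; total = C(10,5) = 252.
P = 120/252 = 10/21 ≈ 0.4762.

10/21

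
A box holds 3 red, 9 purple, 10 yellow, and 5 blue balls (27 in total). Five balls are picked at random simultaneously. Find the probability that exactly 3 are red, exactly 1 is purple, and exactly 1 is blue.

Unordered draws without replacement: count favorable combinations over C(27,5).
Favorable = C(3,3) · C(9,1) · C(10,0) · C(5,1) = 45; total = C(27,5) = 80730.
P = 45/80730 = 1/1794 ≈ 0.0006.

1/1794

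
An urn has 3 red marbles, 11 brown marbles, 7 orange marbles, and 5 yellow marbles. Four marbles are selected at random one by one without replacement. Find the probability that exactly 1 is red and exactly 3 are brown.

99/2990

Unordered draws without replacement: count favorable combinations over C(26,4).
Favorable = C(3,1) · C(11,3) · C(7,0) · C(5,0) = 495; total = C(26,4) = 14950.
P = 495/14950 = 99/2990 ≈ 0.0331.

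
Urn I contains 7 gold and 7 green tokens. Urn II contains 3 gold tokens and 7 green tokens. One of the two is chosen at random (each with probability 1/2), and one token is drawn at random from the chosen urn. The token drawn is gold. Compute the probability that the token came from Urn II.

3/8

P(gold | Urn I) = 1/2; P(gold | Urn II) = 3/10.
P(gold) = 1/2·1/2 + 1/2·3/10 = 2/5.
By Bayes' rule, P(Urn II | gold) = 3/20 / 2/5 = 3/8 ≈ 0.3750.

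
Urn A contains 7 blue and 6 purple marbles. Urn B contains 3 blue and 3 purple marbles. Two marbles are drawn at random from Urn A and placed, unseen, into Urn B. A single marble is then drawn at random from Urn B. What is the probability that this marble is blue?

53/104

Condition on how many of the transferred marbles are blue (from Urn A: 7 blue of 13; then Urn B has 8 total).
  0 blue: C(7,0)C(6,2)/C(13,2) = 5/26; then P = 3/8
  1 blue: C(7,1)C(6,1)/C(13,2) = 7/13; then P = 4/8
  2 blue: C(7,2)C(6,0)/C(13,2) = 7/26; then P = 5/8
P(blue from Urn B) = 53/104 ≈ 0.5096.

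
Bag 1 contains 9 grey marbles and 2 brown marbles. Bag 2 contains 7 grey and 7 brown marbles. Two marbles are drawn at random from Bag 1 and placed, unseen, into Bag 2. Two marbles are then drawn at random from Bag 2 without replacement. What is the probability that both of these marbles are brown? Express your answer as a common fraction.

54/275

Condition on how many of the transferred marbles are brown (from Bag 1: 2 brown of 11; then Bag 2 has 16 total).
  0 brown: C(2,0)C(9,2)/C(11,2) = 36/55; then P = C(7,2)/C(16,2) = 7/40
  1 brown: C(2,1)C(9,1)/C(11,2) = 18/55; then P = C(8,2)/C(16,2) = 7/30
  2 brown: C(2,2)C(9,0)/C(11,2) = 1/55; then P = C(9,2)/C(16,2) = 3/10
P(both brown) = 54/275 ≈ 0.1964.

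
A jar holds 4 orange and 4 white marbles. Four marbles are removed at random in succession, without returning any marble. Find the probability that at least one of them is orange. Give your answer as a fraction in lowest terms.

69/70

Use the complement: P(at least one orange) = 1 − P(no orange).
P(none) = C(4,4)/C(8,4) = 1/70.
So P = 1 − 1/70 = 69/70 ≈ 0.9857.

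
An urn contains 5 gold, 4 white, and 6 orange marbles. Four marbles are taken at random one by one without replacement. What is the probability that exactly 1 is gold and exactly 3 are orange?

20/273

Unordered draws without replacement: count favorable combinations over C(15,4).
Favorable = C(5,1) · C(4,0) · C(6,3) = 100; total = C(15,4) = 1365.
P = 100/1365 = 20/273 ≈ 0.0733.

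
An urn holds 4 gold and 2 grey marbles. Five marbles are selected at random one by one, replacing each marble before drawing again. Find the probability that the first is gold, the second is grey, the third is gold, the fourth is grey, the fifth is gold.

Multiply the conditional probability of each draw in order, with replacement (the composition resets each draw).
P = (4/6) · (2/6) · (4/6) · (2/6) · (4/6) = 8/243 ≈ 0.0329.

8/243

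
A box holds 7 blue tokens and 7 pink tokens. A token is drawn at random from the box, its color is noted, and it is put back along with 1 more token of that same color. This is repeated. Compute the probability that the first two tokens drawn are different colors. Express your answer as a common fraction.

Either pink then blue, or blue then pink; after the first draw the total is 15.
P = (7/14)·(7/15) + (7/14)·(7/15) = 7/15 ≈ 0.4667.

7/15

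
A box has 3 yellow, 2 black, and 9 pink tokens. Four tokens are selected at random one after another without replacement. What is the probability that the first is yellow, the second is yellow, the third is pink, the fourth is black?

9/2002

Multiply the conditional probability of each draw in order, without replacement, so each draw removes one from its color and from the total.
P = (3/14) · (2/13) · (9/12) · (2/11) = 9/2002 ≈ 0.0045.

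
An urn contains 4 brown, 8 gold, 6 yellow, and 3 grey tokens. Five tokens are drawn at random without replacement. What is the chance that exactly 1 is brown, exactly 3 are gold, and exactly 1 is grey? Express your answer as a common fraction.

32/969

Unordered draws without replacement: count favorable combinations over C(21,5).
Favorable = C(4,1) · C(8,3) · C(6,0) · C(3,1) = 672; total = C(21,5) = 20349.
P = 672/20349 = 32/969 ≈ 0.0330.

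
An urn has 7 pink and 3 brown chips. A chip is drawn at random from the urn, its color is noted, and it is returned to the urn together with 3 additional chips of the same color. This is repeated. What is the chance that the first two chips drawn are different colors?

21/65

Either brown then pink, or pink then brown; after the first draw the total is 13.
P = (3/10)·(7/13) + (7/10)·(3/13) = 21/65 ≈ 0.3231.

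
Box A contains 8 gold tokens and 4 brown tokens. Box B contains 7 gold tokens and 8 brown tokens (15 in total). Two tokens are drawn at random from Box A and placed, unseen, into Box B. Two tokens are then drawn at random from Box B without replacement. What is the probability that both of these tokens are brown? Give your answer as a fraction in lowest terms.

Condition on how many of the transferred tokens are brown (from Box A: 4 brown of 12; then Box B has 17 total).
  0 brown: C(4,0)C(8,2)/C(12,2) = 14/33; then P = C(8,2)/C(17,2) = 7/34
  1 brown: C(4,1)C(8,1)/C(12,2) = 16/33; then P = C(9,2)/C(17,2) = 9/34
  2 brown: C(4,2)C(8,0)/C(12,2) = 1/11; then P = C(10,2)/C(17,2) = 45/136
P(both brown) = 1103/4488 ≈ 0.2458.

1103/4488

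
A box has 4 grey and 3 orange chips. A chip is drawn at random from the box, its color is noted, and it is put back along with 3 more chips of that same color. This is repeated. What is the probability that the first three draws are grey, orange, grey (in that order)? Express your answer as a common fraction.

Track the composition after each reinforcement of +3.
P = (4/7) · (3/10) · (7/13) = 6/65 ≈ 0.0923.

6/65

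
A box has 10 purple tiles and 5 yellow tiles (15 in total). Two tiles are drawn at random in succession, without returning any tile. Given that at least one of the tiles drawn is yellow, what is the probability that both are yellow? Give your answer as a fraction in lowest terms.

1/6

P(both yellow) = C(5,2)/C(15,2) = 2/21; P(at least one yellow) = 1 − C(10,2)/C(15,2) = 4/7.
Since 'both yellow' ⊆ 'at least one yellow', P(both | at least one) = 2/21 / 4/7 = 1/6 ≈ 0.1667.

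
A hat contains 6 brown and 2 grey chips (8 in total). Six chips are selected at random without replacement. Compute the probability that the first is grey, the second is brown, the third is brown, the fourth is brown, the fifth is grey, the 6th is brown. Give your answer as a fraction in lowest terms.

Multiply the conditional probability of each draw in order, without replacement, so each draw removes one from its color and from the total.
P = (2/8) · (6/7) · (5/6) · (4/5) · (1/4) · (3/3) = 1/28 ≈ 0.0357.

1/28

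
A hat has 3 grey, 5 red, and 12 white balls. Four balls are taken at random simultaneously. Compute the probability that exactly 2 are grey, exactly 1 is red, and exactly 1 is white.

12/323

Unordered draws without replacement: count favorable combinations over C(20,4).
Favorable = C(3,2) · C(5,1) · C(12,1) = 180; total = C(20,4) = 4845.
P = 180/4845 = 12/323 ≈ 0.0372.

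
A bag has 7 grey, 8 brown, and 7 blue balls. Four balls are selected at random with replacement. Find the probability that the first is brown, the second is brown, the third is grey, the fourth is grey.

Multiply the conditional probability of each draw in order, with replacement (the composition resets each draw).
P = (8/22) · (8/22) · (7/22) · (7/22) = 196/14641 ≈ 0.0134.

196/14641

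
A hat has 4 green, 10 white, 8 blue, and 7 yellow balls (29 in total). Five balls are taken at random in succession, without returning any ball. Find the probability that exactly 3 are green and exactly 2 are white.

Unordered draws without replacement: count favorable combinations over C(29,5).
Favorable = C(4,3) · C(10,2) · C(8,0) · C(7,0) = 180; total = C(29,5) = 118755.
P = 180/118755 = 4/2639 ≈ 0.0015.

4/2639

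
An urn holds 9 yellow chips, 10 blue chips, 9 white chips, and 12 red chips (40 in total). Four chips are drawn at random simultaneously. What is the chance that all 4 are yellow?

Unordered draws without replacement: count favorable combinations over C(40,4).
Favorable = C(9,4) · C(10,0) · C(9,0) · C(12,0) = 126; total = C(40,4) = 91390.
P = 126/91390 = 63/45695 ≈ 0.0014.

63/45695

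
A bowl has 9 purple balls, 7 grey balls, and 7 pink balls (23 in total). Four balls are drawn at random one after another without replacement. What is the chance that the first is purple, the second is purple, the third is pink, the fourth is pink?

18/1265

Multiply the conditional probability of each draw in order, without replacement, so each draw removes one from its color and from the total.
P = (9/23) · (8/22) · (7/21) · (6/20) = 18/1265 ≈ 0.0142.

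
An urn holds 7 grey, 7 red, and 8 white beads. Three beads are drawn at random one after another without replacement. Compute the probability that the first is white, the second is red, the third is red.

Multiply the conditional probability of each draw in order, without replacement, so each draw removes one from its color and from the total.
P = (8/22) · (7/21) · (6/20) = 2/55 ≈ 0.0364.

2/55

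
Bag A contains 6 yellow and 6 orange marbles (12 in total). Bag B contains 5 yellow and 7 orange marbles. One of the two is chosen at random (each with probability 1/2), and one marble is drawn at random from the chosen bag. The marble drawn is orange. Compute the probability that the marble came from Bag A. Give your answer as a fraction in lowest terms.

P(orange | Bag A) = 1/2; P(orange | Bag B) = 7/12.
P(orange) = 1/2·1/2 + 1/2·7/12 = 13/24.
By Bayes' rule, P(Bag A | orange) = 1/4 / 13/24 = 6/13 ≈ 0.4615.

6/13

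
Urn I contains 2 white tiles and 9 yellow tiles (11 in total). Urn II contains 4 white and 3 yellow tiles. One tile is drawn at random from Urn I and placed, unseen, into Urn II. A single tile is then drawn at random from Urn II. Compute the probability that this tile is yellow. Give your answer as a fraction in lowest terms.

21/44

Condition on how many of the transferred tiles are yellow (from Urn I: 9 yellow of 11; then Urn II has 8 total).
  0 yellow: C(9,0)C(2,1)/C(11,1) = 2/11; then P = 3/8
  1 yellow: C(9,1)C(2,0)/C(11,1) = 9/11; then P = 4/8
P(yellow from Urn II) = 21/44 ≈ 0.4773.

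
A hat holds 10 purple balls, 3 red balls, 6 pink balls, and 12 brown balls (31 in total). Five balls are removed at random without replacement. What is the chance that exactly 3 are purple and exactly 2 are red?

40/18879

Unordered draws without replacement: count favorable combinations over C(31,5).
Favorable = C(10,3) · C(3,2) · C(6,0) · C(12,0) = 360; total = C(31,5) = 169911.
P = 360/169911 = 40/18879 ≈ 0.0021.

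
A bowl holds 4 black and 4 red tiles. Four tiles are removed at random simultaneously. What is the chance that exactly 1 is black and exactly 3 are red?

Unordered draws without replacement: count favorable combinations over C(8,4).
Favorable = C(4,1) · C(4,3) = 16; total = C(8,4) = 70.
P = 16/70 = 8/35 ≈ 0.2286.

8/35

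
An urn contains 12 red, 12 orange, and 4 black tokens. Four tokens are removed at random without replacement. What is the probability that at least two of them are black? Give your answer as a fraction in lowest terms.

Sum the hypergeometric tail for j = 2,…,4 black tokens.
Favorable = C(4,2)·C(24,2) + C(4,3)·C(24,1) + C(4,4)·C(24,0) = 1753; total = C(28,4) = 20475.
P = 1753/20475 = 1753/20475 ≈ 0.0856.

1753/20475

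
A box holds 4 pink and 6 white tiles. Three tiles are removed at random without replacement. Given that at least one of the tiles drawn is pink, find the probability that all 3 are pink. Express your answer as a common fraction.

P(all 3 pink) = C(4,3)/C(10,3) = 1/30; P(at least one pink) = 1 − C(6,3)/C(10,3) = 5/6.
Since 'all 3 pink' ⊆ 'at least one pink', P(all 3 | at least one) = 1/30 / 5/6 = 1/25 ≈ 0.0400.

1/25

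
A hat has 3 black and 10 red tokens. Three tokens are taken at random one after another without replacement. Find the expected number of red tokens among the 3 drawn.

30/13

By linearity of expectation, E[X] = Σ P(draw i is red); by symmetry each draw (even without replacement) has P(red) = 10/13.
E[X] = 3 · 10/13 = 30/13 ≈ 2.3077.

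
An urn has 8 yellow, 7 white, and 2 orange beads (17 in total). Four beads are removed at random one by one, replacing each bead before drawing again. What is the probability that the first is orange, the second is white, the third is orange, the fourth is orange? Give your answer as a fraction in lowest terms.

Multiply the conditional probability of each draw in order, with replacement (the composition resets each draw).
P = (2/17) · (7/17) · (2/17) · (2/17) = 56/83521 ≈ 0.0007.

56/83521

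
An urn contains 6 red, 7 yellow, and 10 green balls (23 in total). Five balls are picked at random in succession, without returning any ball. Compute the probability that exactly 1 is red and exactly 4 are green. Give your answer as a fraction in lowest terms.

180/4807

Unordered draws without replacement: count favorable combinations over C(23,5).
Favorable = C(6,1) · C(7,0) · C(10,4) = 1260; total = C(23,5) = 33649.
P = 1260/33649 = 180/4807 ≈ 0.0374.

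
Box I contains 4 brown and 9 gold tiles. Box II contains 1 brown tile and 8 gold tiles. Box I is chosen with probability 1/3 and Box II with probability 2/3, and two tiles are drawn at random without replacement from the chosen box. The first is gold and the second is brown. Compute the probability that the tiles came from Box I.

27/53

P(E | Box I) = 3/13; P(E | Box II) = 1/9.
P(E) = 1/3·3/13 + 2/3·1/9 = 53/351.
By Bayes' rule, P(Box I | E) = 1/13 / 53/351 = 27/53 ≈ 0.5094.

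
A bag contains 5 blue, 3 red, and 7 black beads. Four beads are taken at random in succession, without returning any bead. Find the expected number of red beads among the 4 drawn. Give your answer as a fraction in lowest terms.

By linearity of expectation, E[X] = Σ P(draw i is red); by symmetry each draw (even without replacement) has P(red) = 3/15.
E[X] = 4 · 3/15 = 4/5 ≈ 0.8000.

4/5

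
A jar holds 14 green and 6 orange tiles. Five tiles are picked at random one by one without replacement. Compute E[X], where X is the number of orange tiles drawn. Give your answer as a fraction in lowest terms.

By linearity of expectation, E[X] = Σ P(draw i is orange); by symmetry each draw (even without replacement) has P(orange) = 6/20.
E[X] = 5 · 6/20 = 3/2 ≈ 1.5000.

3/2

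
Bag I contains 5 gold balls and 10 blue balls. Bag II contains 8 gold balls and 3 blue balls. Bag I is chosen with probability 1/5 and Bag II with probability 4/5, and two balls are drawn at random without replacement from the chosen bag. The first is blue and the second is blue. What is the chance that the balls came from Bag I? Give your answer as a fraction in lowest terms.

P(E | Bag I) = 3/7; P(E | Bag II) = 3/55.
P(E) = 1/5·3/7 + 4/5·3/55 = 249/1925.
By Bayes' rule, P(Bag I | E) = 3/35 / 249/1925 = 55/83 ≈ 0.6627.

55/83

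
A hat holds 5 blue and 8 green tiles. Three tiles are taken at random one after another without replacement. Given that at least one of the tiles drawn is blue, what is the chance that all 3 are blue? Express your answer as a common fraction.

P(all 3 blue) = C(5,3)/C(13,3) = 5/143; P(at least one blue) = 1 − C(8,3)/C(13,3) = 115/143.
Since 'all 3 blue' ⊆ 'at least one blue', P(all 3 | at least one) = 5/143 / 115/143 = 1/23 ≈ 0.0435.

1/23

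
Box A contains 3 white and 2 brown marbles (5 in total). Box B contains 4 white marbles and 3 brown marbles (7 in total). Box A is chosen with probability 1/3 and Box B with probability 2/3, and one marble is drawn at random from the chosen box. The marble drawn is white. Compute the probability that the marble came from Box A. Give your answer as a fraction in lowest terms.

P(white | Box A) = 3/5; P(white | Box B) = 4/7.
P(white) = 1/3·3/5 + 2/3·4/7 = 61/105.
By Bayes' rule, P(Box A | white) = 1/5 / 61/105 = 21/61 ≈ 0.3443.

21/61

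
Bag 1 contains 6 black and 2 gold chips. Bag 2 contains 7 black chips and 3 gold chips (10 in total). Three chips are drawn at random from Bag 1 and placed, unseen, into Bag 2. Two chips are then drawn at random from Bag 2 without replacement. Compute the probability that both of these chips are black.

179/364

Condition on how many of the transferred chips are black (from Bag 1: 6 black of 8; then Bag 2 has 13 total).
  1 black: C(6,1)C(2,2)/C(8,3) = 3/28; then P = C(8,2)/C(13,2) = 14/39
  2 black: C(6,2)C(2,1)/C(8,3) = 15/28; then P = C(9,2)/C(13,2) = 6/13
  3 black: C(6,3)C(2,0)/C(8,3) = 5/14; then P = C(10,2)/C(13,2) = 15/26
P(both black) = 179/364 ≈ 0.4918.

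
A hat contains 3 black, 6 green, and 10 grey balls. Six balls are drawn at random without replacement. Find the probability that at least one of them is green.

Use the complement: P(at least one green) = 1 − P(no green).
P(none) = C(13,6)/C(19,6) = 1716/27132.
So P = 1 − 1716/27132 = 2118/2261 ≈ 0.9368.

2118/2261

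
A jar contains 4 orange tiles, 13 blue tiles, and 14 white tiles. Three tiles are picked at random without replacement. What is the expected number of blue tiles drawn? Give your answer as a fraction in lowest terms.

39/31

By linearity of expectation, E[X] = Σ P(draw i is blue); by symmetry each draw (even without replacement) has P(blue) = 13/31.
E[X] = 3 · 13/31 = 39/31 ≈ 1.2581.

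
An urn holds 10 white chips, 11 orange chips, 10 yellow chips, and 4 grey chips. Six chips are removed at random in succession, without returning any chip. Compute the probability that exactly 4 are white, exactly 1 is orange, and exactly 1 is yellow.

Unordered draws without replacement: count favorable combinations over C(35,6).
Favorable = C(10,4) · C(11,1) · C(10,1) · C(4,0) = 23100; total = C(35,6) = 1623160.
P = 23100/1623160 = 15/1054 ≈ 0.0142.

15/1054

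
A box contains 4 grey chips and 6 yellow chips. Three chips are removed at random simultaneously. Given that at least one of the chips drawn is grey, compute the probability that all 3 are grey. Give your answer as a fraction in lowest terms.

1/25

P(all 3 grey) = C(4,3)/C(10,3) = 1/30; P(at least one grey) = 1 − C(6,3)/C(10,3) = 5/6.
Since 'all 3 grey' ⊆ 'at least one grey', P(all 3 | at least one) = 1/30 / 5/6 = 1/25 ≈ 0.0400.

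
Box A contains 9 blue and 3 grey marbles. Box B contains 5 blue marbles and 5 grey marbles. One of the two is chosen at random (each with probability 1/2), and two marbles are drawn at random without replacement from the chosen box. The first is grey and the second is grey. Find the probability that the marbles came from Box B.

44/53

P(E | Box A) = 1/22; P(E | Box B) = 2/9.
P(E) = 1/2·1/22 + 1/2·2/9 = 53/396.
By Bayes' rule, P(Box B | E) = 1/9 / 53/396 = 44/53 ≈ 0.8302.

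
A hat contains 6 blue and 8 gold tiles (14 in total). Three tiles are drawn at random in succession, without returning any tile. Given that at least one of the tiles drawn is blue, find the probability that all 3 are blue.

P(all 3 blue) = C(6,3)/C(14,3) = 5/91; P(at least one blue) = 1 − C(8,3)/C(14,3) = 11/13.
Since 'all 3 blue' ⊆ 'at least one blue', P(all 3 | at least one) = 5/91 / 11/13 = 5/77 ≈ 0.0649.

5/77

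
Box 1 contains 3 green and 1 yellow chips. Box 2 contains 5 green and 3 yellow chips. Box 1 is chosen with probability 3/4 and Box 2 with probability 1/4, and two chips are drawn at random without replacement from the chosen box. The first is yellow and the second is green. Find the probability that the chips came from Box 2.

P(E | Box 1) = 1/4; P(E | Box 2) = 15/56.
P(E) = 3/4·1/4 + 1/4·15/56 = 57/224.
By Bayes' rule, P(Box 2 | E) = 15/224 / 57/224 = 5/19 ≈ 0.2632.

5/19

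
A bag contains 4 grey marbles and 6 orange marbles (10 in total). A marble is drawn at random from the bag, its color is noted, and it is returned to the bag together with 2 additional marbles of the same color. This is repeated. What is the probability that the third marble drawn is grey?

Sum over the four possibilities for the first two draws (grey/not-grey each), tracking how the grey count and total change by +2 per draw.
P(third is grey) = 2/5 ≈ 0.4000. (In a Pólya urn every draw has the same marginal probability 4/10.)

2/5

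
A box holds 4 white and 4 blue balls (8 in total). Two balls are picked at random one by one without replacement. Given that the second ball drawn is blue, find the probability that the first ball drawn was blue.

3/7

P(first=blue and the second ball drawn is blue) = (4/8)·(3/7) = 3/14.
P(the second ball drawn is blue) = Σ over first color = 2/7 + 3/14 = 1/2.
By Bayes, P(first=blue | the second ball drawn is blue) = 3/14 / 1/2 = 3/7 ≈ 0.4286.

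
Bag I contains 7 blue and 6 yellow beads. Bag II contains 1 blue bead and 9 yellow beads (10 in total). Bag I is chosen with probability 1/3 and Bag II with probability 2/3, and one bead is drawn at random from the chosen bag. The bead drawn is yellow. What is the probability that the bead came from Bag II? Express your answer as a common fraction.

P(yellow | Bag I) = 6/13; P(yellow | Bag II) = 9/10.
P(yellow) = 1/3·6/13 + 2/3·9/10 = 49/65.
By Bayes' rule, P(Bag II | yellow) = 3/5 / 49/65 = 39/49 ≈ 0.7959.

39/49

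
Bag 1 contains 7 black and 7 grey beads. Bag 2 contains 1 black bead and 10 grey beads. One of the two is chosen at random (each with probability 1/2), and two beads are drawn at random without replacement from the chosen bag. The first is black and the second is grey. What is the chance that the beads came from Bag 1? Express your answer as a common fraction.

P(E | Bag 1) = 7/26; P(E | Bag 2) = 1/11.
P(E) = 1/2·7/26 + 1/2·1/11 = 103/572.
By Bayes' rule, P(Bag 1 | E) = 7/52 / 103/572 = 77/103 ≈ 0.7476.

77/103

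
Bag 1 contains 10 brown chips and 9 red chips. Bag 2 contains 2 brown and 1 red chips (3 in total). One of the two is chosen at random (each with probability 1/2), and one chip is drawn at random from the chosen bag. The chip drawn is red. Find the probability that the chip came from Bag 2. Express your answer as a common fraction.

P(red | Bag 1) = 9/19; P(red | Bag 2) = 1/3.
P(red) = 1/2·9/19 + 1/2·1/3 = 23/57.
By Bayes' rule, P(Bag 2 | red) = 1/6 / 23/57 = 19/46 ≈ 0.4130.

19/46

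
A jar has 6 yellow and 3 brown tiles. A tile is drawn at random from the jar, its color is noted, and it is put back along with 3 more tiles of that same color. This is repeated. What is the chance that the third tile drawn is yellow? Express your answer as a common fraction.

Sum over the four possibilities for the first two draws (yellow/not-yellow each), tracking how the yellow count and total change by +3 per draw.
P(third is yellow) = 2/3 ≈ 0.6667. (In a Pólya urn every draw has the same marginal probability 6/9.)

2/3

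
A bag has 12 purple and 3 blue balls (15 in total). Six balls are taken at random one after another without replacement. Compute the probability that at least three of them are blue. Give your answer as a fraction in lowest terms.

4/91

Sum the hypergeometric tail for j = 3,…,3 blue balls.
Favorable = C(3,3)·C(12,3) = 220; total = C(15,6) = 5005.
P = 220/5005 = 4/91 ≈ 0.0440.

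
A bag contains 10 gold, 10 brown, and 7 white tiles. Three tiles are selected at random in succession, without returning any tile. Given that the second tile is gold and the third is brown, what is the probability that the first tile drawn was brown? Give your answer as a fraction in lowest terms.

P(first=brown and the second tile is gold and the third is brown) = (10/27)·(10/26)·(9/25) = 2/39.
P(E) = Σ over first color = 2/39 + 2/39 + 14/351 = 50/351.
By Bayes, P(first=brown | E) = 2/39 / 50/351 = 9/25 ≈ 0.3600.

9/25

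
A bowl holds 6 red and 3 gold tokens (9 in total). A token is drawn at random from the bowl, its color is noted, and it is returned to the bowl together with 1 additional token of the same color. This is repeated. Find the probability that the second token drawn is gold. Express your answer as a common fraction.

Condition on the first draw. If first is gold (prob 3/9), second-gold has prob (4)/(10); if not (prob 6/9), it has prob 3/(10).
P = (3/9)·(4/10) + (6/9)·(3/10) = 1/3 ≈ 0.3333.

1/3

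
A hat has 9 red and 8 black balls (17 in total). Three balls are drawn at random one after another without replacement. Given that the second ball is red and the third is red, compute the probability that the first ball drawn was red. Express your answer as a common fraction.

7/15

P(first=red and the second ball is red and the third is red) = (9/17)·(8/16)·(7/15) = 21/170.
P(E) = Σ over first color = 21/170 + 12/85 = 9/34.
By Bayes, P(first=red | E) = 21/170 / 9/34 = 7/15 ≈ 0.4667.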